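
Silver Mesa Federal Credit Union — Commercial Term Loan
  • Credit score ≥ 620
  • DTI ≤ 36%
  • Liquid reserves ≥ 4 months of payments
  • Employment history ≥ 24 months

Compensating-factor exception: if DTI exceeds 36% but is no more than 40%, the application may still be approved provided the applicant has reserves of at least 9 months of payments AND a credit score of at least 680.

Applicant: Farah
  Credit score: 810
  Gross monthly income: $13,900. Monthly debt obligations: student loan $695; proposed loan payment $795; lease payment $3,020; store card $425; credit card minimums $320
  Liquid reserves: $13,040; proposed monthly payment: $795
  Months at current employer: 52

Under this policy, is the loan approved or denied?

Approved

Credit score 810 ≥ 620 (meets base)
Total debts = (695 + 795 + 3,020 + 425 + 320) = 5,255. DTI: 5,255 ÷ 13,900 = 37.8%, over the 36% base limit.
Liquid reserves cover 13,040/795 = 16.4 months — ≥ 4 required
Employment 52 ≥ 24 months
DTI 37.8% is within the 36%–40% exception band; checking compensating factors.
Reserves 16.4 ≥ 9 months; credit score 810 ≥ 680.
Both override conditions satisfied; DTI exception granted.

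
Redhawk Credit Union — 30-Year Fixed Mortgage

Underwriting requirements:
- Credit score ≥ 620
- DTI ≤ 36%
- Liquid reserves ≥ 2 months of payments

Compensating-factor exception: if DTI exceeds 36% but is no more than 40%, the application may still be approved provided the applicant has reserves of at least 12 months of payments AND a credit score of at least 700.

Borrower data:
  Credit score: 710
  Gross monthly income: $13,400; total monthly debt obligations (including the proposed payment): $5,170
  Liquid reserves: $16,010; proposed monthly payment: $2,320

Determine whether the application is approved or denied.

Credit score 710 ≥ 620 (meets base)
DTI: 5,170 ÷ 13,400 = 38.6%, over the 36% base limit.
Reserves: 16,010 ÷ 2,320 = 6.9 months (meets 2-month minimum)
DTI 38.6% is within the 36%–40% exception band; checking compensating factors.
Reserves 6.9 < 12 months; credit score 710 ≥ 700.
Override conditions not both satisfied; exception does not apply.

Denied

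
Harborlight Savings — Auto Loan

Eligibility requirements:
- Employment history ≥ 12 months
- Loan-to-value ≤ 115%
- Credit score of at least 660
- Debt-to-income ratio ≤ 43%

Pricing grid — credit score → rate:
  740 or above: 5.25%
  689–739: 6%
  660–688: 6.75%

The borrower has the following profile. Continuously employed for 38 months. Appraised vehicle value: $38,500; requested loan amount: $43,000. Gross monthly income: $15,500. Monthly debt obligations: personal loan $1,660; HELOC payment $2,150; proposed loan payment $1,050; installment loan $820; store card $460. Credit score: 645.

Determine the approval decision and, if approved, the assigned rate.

Credit score 645 < 660 (below minimum)
Total monthly debts = (1,660 + 2,150 + 1,050 + 820 + 460) = 6,140. DTI = 6,140/15,500 = 39.6% ≤ 43%
Employment 38 ≥ 12 months
LTV = 43,000/38,500 = 111.7% ≤ 115%
Not all requirements met → denied.

Denied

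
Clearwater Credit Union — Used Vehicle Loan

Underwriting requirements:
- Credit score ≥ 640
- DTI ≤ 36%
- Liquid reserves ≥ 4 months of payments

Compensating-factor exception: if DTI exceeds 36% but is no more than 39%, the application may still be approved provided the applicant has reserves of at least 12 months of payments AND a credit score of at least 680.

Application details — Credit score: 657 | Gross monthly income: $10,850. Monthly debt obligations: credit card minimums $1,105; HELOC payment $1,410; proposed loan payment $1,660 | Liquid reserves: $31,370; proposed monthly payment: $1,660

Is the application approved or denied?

Credit score 657 ≥ 640 (meets base)
Total debts = (1,105 + 1,410 + 1,660) = 4,175. DTI: 4,175 ÷ 10,850 = 38.5%, over the 36% base limit.
Reserves: 31,370 ÷ 1,660 = 18.9 months (meets 4-month minimum)
38.5% falls in the override range (36%–39%), so the compensating-factor test applies.
Reserves 18.9 ≥ 12 months; credit score 657 < 680.
Compensating-factor requirement not fully met.

Denied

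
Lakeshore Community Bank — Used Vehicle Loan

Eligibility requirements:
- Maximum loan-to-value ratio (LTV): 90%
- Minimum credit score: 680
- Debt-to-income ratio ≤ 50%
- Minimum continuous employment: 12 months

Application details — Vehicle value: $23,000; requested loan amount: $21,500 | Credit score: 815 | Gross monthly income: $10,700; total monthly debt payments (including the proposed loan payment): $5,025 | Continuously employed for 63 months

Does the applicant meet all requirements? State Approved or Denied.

LTV = 21,500/23,000 = 93.5% > 90%
Credit score 815 ≥ 680 (meets)
Debt-to-income = 5,025/10,700 = 47% — meets 50% limit
Employment 63 ≥ 12 months
Fails on LTV.

Denied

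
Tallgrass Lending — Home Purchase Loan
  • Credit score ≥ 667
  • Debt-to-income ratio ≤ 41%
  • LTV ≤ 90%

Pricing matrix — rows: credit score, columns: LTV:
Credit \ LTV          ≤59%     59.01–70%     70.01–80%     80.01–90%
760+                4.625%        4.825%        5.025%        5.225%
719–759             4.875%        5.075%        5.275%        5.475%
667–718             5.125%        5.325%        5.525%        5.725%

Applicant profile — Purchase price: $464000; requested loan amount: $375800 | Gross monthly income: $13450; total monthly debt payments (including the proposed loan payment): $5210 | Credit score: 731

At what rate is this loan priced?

Credit score 731 ≥ 667; DTI = 5,210/13,450 = 38.7% ≤ 41%
LTV: 375,800 ÷ 464,000 = 81%, within 90% cap
Credit 731 → row 719–759; LTV 81% → column 80.01–90%. Grid cell → 5.475%.

5.475%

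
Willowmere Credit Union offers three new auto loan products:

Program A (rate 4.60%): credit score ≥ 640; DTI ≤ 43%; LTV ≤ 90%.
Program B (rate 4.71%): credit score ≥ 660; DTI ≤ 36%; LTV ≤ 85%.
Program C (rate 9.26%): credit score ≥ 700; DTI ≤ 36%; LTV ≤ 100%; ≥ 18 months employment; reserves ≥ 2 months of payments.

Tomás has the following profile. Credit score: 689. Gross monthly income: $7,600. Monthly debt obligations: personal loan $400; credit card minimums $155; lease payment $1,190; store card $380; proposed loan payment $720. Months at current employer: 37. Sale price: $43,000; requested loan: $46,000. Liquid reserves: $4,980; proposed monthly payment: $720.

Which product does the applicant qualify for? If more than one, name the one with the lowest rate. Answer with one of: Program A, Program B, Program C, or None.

None

Total debts = (400 + 155 + 1,190 + 380 + 720) = 2,845; DTI = 2,845/7,600 = 37.4%.
LTV = 46,000/43,000 = 107%.
Reserves = 4,980/720 = 6.9 months.
Program A: score 689 ≥ 640; DTI 37.4% ≤ 43%; LTV 107% > 90% → does not qualify.
Program B: score 689 ≥ 660; DTI 37.4% > 36%; LTV 107% > 85% → does not qualify.
Program C: score 689 < 700; DTI 37.4% > 36%; LTV 107% > 100%; employment 37 ≥ 18 mo; reserves 6.9 ≥ 2 mo → does not qualify.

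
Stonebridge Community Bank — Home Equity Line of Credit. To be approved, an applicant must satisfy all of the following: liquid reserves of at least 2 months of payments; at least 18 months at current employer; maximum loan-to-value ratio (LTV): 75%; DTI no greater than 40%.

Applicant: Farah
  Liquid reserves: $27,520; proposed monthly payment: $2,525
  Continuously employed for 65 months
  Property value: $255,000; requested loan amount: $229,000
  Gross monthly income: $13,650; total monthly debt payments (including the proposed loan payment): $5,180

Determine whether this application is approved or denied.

Liquid reserves cover 27,520/2,525 = 10.9 months — ≥ 2 required
Employment 65 ≥ 18 months
Loan-to-value = 229,000/255,000 = 89.8% — fail (75% max)
DTI: 5,180 ÷ 13,650 = 37.9%, within the 40% cap
Fails on LTV.

Denied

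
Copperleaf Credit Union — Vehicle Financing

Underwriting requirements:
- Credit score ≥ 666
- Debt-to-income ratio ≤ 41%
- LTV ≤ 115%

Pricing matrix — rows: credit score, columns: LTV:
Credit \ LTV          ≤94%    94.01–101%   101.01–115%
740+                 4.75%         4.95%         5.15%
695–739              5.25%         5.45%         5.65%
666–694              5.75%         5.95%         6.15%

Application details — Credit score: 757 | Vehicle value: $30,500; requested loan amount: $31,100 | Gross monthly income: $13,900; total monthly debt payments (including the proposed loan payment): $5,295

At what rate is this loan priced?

Credit score 757 ≥ 666; Debt-to-income = 5,295/13,900 = 38.1% — meets 41% limit
LTV: 31,100 ÷ 30,500 = 102%, within 115% cap
Score 757 is in the 740+ band; LTV 102% is in the 101.01–115% band → 5.15%.

5.15%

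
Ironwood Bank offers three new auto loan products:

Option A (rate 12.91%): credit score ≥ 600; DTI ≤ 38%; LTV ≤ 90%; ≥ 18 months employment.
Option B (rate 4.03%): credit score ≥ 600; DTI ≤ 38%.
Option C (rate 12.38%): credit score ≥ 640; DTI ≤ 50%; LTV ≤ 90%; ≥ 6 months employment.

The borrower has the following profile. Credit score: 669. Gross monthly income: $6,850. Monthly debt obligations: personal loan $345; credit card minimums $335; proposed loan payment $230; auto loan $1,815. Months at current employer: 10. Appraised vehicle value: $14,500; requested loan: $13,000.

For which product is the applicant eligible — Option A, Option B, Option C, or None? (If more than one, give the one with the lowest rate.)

Total debts = (345 + 335 + 230 + 1,815) = 2,725; DTI = 2,725/6,850 = 39.8%.
LTV = 13,000/14,500 = 89.7%.
Option A: score 669 ≥ 600; DTI 39.8% > 38%; LTV 89.7% ≤ 90%; employment 10 < 18 mo → does not qualify.
Option B: score 669 ≥ 600; DTI 39.8% > 38% → does not qualify.
Option C: score 669 ≥ 640; DTI 39.8% ≤ 50%; LTV 89.7% ≤ 90%; employment 10 ≥ 6 mo → qualifies.

Option C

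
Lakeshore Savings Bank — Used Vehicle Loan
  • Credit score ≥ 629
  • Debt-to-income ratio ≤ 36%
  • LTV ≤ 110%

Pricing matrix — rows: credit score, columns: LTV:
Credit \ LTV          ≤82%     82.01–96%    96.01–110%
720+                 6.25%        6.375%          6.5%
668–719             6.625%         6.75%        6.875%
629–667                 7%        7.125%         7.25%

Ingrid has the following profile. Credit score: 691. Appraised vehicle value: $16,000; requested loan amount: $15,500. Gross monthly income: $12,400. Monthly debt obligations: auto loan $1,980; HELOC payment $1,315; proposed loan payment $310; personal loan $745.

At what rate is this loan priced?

6.875%

Credit score 691 ≥ 629; Total monthly debts = (1,980 + 1,315 + 310 + 745) = 4,350. DTI: 4,350 ÷ 12,400 = 35.1%, within the 36% cap
LTV = 15,500/16,000 = 96.9% ≤ 110%
Row: 691 falls in 668–719. Column: 96.9% falls in 96.01–110%. Rate = 6.875%.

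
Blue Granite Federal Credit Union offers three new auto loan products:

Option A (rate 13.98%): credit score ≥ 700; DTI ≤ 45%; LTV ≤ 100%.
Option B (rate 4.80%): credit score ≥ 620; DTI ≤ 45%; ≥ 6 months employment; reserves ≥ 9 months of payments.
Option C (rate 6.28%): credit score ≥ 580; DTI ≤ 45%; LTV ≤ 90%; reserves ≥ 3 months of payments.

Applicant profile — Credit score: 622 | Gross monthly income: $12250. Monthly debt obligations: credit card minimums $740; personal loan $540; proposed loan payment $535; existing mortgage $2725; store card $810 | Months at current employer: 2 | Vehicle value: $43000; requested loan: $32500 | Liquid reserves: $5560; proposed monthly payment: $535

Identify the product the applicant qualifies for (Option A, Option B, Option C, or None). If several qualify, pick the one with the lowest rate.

Total debts = (740 + 540 + 535 + 2,725 + 810) = 5,350; DTI = 5,350/12,250 = 43.7%.
LTV = 32,500/43,000 = 75.6%.
Reserves = 5,560/535 = 10.4 months.
Option A: score 622 < 700; DTI 43.7% ≤ 45%; LTV 75.6% ≤ 100% → does not qualify.
Option B: score 622 ≥ 620; DTI 43.7% ≤ 45%; employment 2 < 6 mo; reserves 10.4 ≥ 9 mo → does not qualify.
Option C: score 622 ≥ 580; DTI 43.7% ≤ 45%; LTV 75.6% ≤ 90%; reserves 10.4 ≥ 3 mo → qualifies.

Option C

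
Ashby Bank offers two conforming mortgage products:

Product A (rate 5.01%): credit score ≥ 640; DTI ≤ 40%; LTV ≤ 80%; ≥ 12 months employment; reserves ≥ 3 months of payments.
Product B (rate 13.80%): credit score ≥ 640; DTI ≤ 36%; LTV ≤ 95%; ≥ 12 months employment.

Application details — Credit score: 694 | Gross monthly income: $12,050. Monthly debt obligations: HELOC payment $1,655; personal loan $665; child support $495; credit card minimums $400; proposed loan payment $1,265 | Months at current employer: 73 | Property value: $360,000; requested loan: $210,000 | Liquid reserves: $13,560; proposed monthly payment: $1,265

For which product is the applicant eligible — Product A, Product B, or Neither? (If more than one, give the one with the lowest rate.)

Total debts = (1,655 + 665 + 495 + 400 + 1,265) = 4,480; DTI = 4,480/12,050 = 37.2%.
LTV = 210,000/360,000 = 58.3%.
Reserves = 13,560/1,265 = 10.7 months.
Product A: score 694 ≥ 640; DTI 37.2% ≤ 40%; LTV 58.3% ≤ 80%; employment 73 ≥ 12 mo; reserves 10.7 ≥ 3 mo → qualifies.
Product B: score 694 ≥ 640; DTI 37.2% > 36%; LTV 58.3% ≤ 95%; employment 73 ≥ 12 mo → does not qualify.

Product A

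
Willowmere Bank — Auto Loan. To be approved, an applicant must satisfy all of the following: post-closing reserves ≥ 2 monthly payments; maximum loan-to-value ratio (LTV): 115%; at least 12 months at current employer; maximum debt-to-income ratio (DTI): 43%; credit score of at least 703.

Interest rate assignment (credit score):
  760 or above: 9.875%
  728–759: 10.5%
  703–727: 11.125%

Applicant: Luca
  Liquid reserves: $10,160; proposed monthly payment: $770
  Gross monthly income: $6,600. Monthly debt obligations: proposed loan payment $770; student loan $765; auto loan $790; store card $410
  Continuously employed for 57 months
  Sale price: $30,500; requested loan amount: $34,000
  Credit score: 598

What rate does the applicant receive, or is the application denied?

Credit score 598 < 703 (below minimum)
Loan-to-value = 34,000/30,500 = 111.5% — pass (115% max)
Total monthly debts = (770 + 765 + 790 + 410) = 2,735. Debt-to-income = 2,735/6,600 = 41.4% — meets 43% limit
Employment 57 ≥ 12 months
Liquid reserves cover 10,160/770 = 13.2 months — ≥ 2 required
Not all requirements met → denied.

Denied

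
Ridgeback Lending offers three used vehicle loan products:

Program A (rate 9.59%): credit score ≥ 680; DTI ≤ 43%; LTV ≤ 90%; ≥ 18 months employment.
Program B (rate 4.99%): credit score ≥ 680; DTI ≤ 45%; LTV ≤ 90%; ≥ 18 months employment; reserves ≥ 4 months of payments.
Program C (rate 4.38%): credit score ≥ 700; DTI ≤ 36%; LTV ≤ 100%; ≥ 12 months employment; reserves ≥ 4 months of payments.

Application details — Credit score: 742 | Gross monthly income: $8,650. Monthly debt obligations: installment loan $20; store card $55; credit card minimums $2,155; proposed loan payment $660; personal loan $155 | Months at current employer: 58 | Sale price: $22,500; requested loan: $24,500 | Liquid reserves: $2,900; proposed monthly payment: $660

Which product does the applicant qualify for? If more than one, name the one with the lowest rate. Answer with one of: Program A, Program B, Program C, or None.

None

Total debts = (20 + 55 + 2,155 + 660 + 155) = 3,045; DTI = 3,045/8,650 = 35.2%.
LTV = 24,500/22,500 = 108.9%.
Reserves = 2,900/660 = 4.4 months.
Program A: score 742 ≥ 680; DTI 35.2% ≤ 43%; LTV 108.9% > 90%; employment 58 ≥ 18 mo → does not qualify.
Program B: score 742 ≥ 680; DTI 35.2% ≤ 45%; LTV 108.9% > 90%; employment 58 ≥ 18 mo; reserves 4.4 ≥ 4 mo → does not qualify.
Program C: score 742 ≥ 700; DTI 35.2% ≤ 36%; LTV 108.9% > 100%; employment 58 ≥ 12 mo; reserves 4.4 ≥ 4 mo → does not qualify.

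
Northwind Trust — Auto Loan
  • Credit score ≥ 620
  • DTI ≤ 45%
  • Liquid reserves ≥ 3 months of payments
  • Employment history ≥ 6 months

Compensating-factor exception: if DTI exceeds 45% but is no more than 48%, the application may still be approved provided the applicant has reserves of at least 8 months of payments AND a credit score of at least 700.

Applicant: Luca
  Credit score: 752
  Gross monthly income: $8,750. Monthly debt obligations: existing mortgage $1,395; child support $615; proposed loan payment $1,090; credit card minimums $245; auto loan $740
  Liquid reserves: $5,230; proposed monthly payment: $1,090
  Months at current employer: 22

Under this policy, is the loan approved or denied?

Credit score 752 ≥ 620 (meets base)
Total debts = (1,395 + 615 + 1,090 + 245 + 740) = 4,085. DTI: 4,085 ÷ 8,750 = 46.7%, over the 45% base limit.
Reserves: 5,230 ÷ 1,090 = 4.8 months (meets 3-month minimum)
Employment 22 ≥ 6 months
DTI 46.7% is within the 45%–48% exception band; checking compensating factors.
Reserves 4.8 < 8 months; credit score 752 ≥ 700.
Override conditions not both satisfied; exception does not apply.

Denied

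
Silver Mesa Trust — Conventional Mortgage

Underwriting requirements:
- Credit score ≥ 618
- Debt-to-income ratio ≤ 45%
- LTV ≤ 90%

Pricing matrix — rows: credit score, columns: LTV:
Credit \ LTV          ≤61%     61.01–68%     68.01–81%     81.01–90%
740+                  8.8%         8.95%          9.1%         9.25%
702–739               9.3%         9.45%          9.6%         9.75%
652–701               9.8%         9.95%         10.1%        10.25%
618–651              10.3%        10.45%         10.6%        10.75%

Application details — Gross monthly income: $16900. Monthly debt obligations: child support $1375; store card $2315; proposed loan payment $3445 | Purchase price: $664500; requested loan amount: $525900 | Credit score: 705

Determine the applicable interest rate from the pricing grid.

Credit score 705 ≥ 618; Total monthly debts = (1,375 + 2,315 + 3,445) = 7,135. DTI = 7,135/16,900 = 42.2% ≤ 45%
LTV = 525,900/664,500 = 79.1% ≤ 90%
Score 705 is in the 702–739 band; LTV 79.1% is in the 68.01–81% band → 9.6%.

9.6%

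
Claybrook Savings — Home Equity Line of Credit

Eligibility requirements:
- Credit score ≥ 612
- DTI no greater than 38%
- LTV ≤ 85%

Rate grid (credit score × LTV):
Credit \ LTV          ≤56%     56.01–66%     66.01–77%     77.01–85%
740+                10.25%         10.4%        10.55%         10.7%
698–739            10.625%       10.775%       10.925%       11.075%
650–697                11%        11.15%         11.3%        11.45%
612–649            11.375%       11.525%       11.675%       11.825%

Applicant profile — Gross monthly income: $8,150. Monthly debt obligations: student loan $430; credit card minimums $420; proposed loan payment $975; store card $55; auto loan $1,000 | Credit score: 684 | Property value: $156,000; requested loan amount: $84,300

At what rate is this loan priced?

11%

Credit score 684 ≥ 612; Total monthly debts = (430 + 420 + 975 + 55 + 1,000) = 2,880. DTI = 2,880/8,150 = 35.3% ≤ 38%
LTV = 84,300/156,000 = 54% ≤ 85%
Credit 684 → row 650–697; LTV 54% → column ≤56%. Grid cell → 11%.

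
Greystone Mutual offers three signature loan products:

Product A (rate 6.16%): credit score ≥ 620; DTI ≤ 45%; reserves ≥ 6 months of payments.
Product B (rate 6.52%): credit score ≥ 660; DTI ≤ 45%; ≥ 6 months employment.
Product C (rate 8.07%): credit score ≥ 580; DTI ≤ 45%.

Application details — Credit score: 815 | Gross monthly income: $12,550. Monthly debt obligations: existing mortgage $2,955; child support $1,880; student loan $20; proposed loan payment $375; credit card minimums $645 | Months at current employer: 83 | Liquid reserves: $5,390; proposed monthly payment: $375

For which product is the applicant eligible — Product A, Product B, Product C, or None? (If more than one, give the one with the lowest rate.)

None

Total debts = (2,955 + 1,880 + 20 + 375 + 645) = 5,875; DTI = 5,875/12,550 = 46.8%.
Reserves = 5,390/375 = 14.4 months.
Product A: score 815 ≥ 620; DTI 46.8% > 45%; reserves 14.4 ≥ 6 mo → does not qualify.
Product B: score 815 ≥ 660; DTI 46.8% > 45%; employment 83 ≥ 6 mo → does not qualify.
Product C: score 815 ≥ 580; DTI 46.8% > 45% → does not qualify.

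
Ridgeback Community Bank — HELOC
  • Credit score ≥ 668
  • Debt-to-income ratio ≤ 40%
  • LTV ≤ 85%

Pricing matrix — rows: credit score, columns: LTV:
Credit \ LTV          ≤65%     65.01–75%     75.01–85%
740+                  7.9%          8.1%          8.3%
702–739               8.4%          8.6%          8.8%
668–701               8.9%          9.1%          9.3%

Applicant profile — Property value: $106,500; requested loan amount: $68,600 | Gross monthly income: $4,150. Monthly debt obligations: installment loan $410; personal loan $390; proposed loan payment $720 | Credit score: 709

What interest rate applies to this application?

Credit score 709 ≥ 668; Total monthly debts = (410 + 390 + 720) = 1,520. Debt-to-income = 1,520/4,150 = 36.6% — meets 40% limit
Loan-to-value = 68,600/106,500 = 64.4% — pass (85% max)
Row: 709 falls in 702–739. Column: 64.4% falls in ≤65%. Rate = 8.4%.

8.4%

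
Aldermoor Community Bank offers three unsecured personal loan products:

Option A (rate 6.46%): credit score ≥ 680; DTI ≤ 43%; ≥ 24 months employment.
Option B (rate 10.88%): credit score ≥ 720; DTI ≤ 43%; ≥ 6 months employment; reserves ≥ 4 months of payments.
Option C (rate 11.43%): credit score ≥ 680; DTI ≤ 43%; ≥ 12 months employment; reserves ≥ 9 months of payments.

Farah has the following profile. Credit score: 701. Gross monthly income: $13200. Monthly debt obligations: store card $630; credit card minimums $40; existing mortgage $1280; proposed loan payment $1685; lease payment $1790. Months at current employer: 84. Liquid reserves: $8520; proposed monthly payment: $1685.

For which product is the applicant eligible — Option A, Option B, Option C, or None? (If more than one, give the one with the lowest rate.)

Option A

Total debts = (630 + 40 + 1,280 + 1,685 + 1,790) = 5,425; DTI = 5,425/13,200 = 41.1%.
Reserves = 8,520/1,685 = 5.1 months.
Option A: score 701 ≥ 680; DTI 41.1% ≤ 43%; employment 84 ≥ 24 mo → qualifies.
Option B: score 701 < 720; DTI 41.1% ≤ 43%; employment 84 ≥ 6 mo; reserves 5.1 ≥ 4 mo → does not qualify.
Option C: score 701 ≥ 680; DTI 41.1% ≤ 43%; employment 84 ≥ 12 mo; reserves 5.1 < 9 mo → does not qualify.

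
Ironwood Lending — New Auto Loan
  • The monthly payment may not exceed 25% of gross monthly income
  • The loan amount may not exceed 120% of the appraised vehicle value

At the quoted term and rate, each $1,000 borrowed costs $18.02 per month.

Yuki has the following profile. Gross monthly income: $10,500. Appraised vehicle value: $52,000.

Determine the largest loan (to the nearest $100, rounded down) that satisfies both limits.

Payment cap: 25% × $10,500 = $2,625/month.
At $18.02 per $1,000, that supports 2,625/18.02 × 1,000 ≈ $145,671 → $145,600.
LTV cap: 120% × $52,000 = $62,400 → $62,400.
Binding constraint: loan-to-value.

$62,400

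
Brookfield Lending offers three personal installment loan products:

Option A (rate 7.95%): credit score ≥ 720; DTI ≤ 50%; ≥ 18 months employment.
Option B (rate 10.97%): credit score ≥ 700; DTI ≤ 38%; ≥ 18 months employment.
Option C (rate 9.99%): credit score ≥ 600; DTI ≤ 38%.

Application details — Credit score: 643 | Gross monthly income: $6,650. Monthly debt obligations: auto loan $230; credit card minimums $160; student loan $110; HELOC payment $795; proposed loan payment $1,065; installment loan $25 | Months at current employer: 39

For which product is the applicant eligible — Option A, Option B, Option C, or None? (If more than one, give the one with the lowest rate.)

Option C

Total debts = (230 + 160 + 110 + 795 + 1,065 + 25) = 2,385; DTI = 2,385/6,650 = 35.9%.
Option A: score 643 < 720; DTI 35.9% ≤ 50%; employment 39 ≥ 18 mo → does not qualify.
Option B: score 643 < 700; DTI 35.9% ≤ 38%; employment 39 ≥ 18 mo → does not qualify.
Option C: score 643 ≥ 600; DTI 35.9% ≤ 38% → qualifies.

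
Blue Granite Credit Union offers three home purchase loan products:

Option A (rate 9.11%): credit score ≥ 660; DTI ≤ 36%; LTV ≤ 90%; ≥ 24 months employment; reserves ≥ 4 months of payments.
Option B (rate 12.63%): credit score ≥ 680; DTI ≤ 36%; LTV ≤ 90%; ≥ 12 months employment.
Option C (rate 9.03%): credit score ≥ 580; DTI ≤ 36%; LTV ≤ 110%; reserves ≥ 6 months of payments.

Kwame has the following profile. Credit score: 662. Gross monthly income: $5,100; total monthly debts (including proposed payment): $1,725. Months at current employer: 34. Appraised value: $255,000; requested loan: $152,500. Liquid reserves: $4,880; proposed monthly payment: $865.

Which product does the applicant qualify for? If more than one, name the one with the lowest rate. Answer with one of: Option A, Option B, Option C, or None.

Option A

DTI = 1,725/5,100 = 33.8%.
LTV = 152,500/255,000 = 59.8%.
Reserves = 4,880/865 = 5.6 months.
Option A: score 662 ≥ 660; DTI 33.8% ≤ 36%; LTV 59.8% ≤ 90%; employment 34 ≥ 24 mo; reserves 5.6 ≥ 4 mo → qualifies.
Option B: score 662 < 680; DTI 33.8% ≤ 36%; LTV 59.8% ≤ 90%; employment 34 ≥ 12 mo → does not qualify.
Option C: score 662 ≥ 580; DTI 33.8% ≤ 36%; LTV 59.8% ≤ 110%; reserves 5.6 < 6 mo → does not qualify.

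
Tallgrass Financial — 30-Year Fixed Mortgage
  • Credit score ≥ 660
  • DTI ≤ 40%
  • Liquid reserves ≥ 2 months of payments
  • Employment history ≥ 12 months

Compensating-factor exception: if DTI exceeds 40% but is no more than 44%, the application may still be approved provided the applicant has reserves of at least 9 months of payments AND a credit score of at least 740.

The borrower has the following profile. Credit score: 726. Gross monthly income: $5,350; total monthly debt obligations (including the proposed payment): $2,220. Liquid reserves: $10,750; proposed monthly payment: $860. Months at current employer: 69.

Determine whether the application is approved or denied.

Denied

Credit score 726 ≥ 660 (meets base)
DTI: 2,220 ÷ 5,350 = 41.5%, over the 40% base limit.
Liquid reserves cover 10,750/860 = 12.5 months — ≥ 2 required
Employment 69 ≥ 12 months
41.5% falls in the override range (40%–44%), so the compensating-factor test applies.
Override check — reserves: 12.5 mo (ok); score: 726 (below 740).
Compensating-factor requirement not fully met.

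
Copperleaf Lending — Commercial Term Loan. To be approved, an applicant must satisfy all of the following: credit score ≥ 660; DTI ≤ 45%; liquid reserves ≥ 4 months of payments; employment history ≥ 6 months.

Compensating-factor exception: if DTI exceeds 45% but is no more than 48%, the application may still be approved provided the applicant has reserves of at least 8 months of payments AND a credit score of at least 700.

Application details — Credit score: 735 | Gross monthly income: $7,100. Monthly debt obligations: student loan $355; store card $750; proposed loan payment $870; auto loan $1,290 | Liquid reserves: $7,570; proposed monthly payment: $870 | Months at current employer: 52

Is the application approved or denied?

Credit score 735 ≥ 660 (meets base)
Total debts = (355 + 750 + 870 + 1,290) = 3,265. DTI = 3,265/7,100 = 46% > 45% — standard DTI limit exceeded.
Reserves = 7,570/870 = 8.7 months ≥ 4
Employment 52 ≥ 6 months
46% falls in the override range (45%–48%), so the compensating-factor test applies.
Reserves 8.7 ≥ 8 months; credit score 735 ≥ 700.
Both override conditions satisfied; DTI exception granted.

Approved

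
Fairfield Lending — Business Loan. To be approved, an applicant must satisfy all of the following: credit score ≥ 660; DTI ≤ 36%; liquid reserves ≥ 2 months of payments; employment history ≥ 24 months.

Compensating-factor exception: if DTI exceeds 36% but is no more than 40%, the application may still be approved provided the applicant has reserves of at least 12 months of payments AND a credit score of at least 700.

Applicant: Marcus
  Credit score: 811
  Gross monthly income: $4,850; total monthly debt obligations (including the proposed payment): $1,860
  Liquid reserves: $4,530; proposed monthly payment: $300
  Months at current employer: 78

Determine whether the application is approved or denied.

Approved

Credit score 811 ≥ 660 (meets base)
DTI = 1,860/4,850 = 38.4% > 36% — standard DTI limit exceeded.
Reserves = 4,530/300 = 15.1 months ≥ 2
Employment 78 ≥ 24 months
DTI 38.4% is within the 36%–40% exception band; checking compensating factors.
Reserves 15.1 ≥ 12 months; credit score 811 ≥ 700.
Both compensating conditions met → exception applies.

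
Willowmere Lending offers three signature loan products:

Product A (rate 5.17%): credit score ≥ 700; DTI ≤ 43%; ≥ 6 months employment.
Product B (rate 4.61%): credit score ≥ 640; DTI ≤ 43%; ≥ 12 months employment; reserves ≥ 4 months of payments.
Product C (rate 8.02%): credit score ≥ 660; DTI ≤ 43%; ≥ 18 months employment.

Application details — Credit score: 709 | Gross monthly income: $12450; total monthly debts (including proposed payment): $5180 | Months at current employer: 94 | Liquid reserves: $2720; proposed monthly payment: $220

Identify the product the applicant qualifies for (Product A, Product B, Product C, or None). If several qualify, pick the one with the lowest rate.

Product B

DTI = 5,180/12,450 = 41.6%.
Reserves = 2,720/220 = 12.4 months.
Product A: score 709 ≥ 700; DTI 41.6% ≤ 43%; employment 94 ≥ 6 mo → qualifies.
Product B: score 709 ≥ 640; DTI 41.6% ≤ 43%; employment 94 ≥ 12 mo; reserves 12.4 ≥ 4 mo → qualifies.
Product C: score 709 ≥ 660; DTI 41.6% ≤ 43%; employment 94 ≥ 18 mo → qualifies.
Qualifying: Product A, Product B, Product C. Lowest rate is 4.61% → Product B.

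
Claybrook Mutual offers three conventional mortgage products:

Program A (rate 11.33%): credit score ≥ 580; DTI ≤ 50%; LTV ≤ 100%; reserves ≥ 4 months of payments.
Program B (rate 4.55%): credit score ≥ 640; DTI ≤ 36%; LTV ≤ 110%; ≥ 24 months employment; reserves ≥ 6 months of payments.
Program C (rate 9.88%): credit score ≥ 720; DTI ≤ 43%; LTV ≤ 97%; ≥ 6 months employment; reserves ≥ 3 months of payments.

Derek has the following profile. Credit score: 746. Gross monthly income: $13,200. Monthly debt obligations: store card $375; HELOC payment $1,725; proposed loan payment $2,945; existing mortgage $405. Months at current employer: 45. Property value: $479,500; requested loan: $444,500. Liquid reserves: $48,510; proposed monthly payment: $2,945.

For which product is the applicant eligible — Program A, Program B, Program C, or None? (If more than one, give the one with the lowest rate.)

Program C

Total debts = (375 + 1,725 + 2,945 + 405) = 5,450; DTI = 5,450/13,200 = 41.3%.
LTV = 444,500/479,500 = 92.7%.
Reserves = 48,510/2,945 = 16.5 months.
Program A: score 746 ≥ 580; DTI 41.3% ≤ 50%; LTV 92.7% ≤ 100%; reserves 16.5 ≥ 4 mo → qualifies.
Program B: score 746 ≥ 640; DTI 41.3% > 36%; LTV 92.7% ≤ 110%; employment 45 ≥ 24 mo; reserves 16.5 ≥ 6 mo → does not qualify.
Program C: score 746 ≥ 720; DTI 41.3% ≤ 43%; LTV 92.7% ≤ 97%; employment 45 ≥ 6 mo; reserves 16.5 ≥ 3 mo → qualifies.
Qualifying: Program A, Program C. Lowest rate is 9.88% → Program C.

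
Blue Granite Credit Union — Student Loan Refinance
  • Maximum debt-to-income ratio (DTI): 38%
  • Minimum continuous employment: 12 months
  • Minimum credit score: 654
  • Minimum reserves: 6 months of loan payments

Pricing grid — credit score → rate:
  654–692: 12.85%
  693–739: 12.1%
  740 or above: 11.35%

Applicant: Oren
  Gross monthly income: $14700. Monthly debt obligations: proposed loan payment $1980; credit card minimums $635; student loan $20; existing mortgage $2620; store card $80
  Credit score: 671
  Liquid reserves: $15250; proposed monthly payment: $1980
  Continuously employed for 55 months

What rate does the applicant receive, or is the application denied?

Approved at 12.85%

Credit score 671 ≥ 654 (meets minimum)
Employment 55 ≥ 12 months
Liquid reserves cover 15,250/1,980 = 7.7 months — ≥ 6 required
Total monthly debts = (1,980 + 635 + 20 + 2,620 + 80) = 5,335. DTI = 5,335/14,700 = 36.3% ≤ 38%
All requirements met. Score 671 falls in the 654–692 tier → 12.85%.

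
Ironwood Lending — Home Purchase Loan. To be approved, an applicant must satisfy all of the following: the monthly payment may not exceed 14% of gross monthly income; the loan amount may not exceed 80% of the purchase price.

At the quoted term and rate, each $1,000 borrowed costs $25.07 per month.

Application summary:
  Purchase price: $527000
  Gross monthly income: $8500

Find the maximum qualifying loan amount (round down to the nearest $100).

$47,400

Payment cap: 14% × $8,500 = $1,190/month.
At $25.07 per $1,000, that supports 1,190/25.07 × 1,000 ≈ $47,467 → $47,400.
LTV cap: 80% × $527,000 = $421,600 → $421,600.
Binding constraint: payment-to-income.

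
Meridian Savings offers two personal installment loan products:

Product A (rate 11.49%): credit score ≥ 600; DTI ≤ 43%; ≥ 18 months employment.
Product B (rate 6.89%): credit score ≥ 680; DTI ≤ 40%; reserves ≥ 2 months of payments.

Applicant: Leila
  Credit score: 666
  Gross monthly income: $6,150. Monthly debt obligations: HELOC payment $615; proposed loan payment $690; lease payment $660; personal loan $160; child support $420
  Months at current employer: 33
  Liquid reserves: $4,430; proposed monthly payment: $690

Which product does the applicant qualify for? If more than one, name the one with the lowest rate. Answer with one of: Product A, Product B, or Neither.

Total debts = (615 + 690 + 660 + 160 + 420) = 2,545; DTI = 2,545/6,150 = 41.4%.
Reserves = 4,430/690 = 6.4 months.
Product A: score 666 ≥ 600; DTI 41.4% ≤ 43%; employment 33 ≥ 18 mo → qualifies.
Product B: score 666 < 680; DTI 41.4% > 40%; reserves 6.4 ≥ 2 mo → does not qualify.

Product A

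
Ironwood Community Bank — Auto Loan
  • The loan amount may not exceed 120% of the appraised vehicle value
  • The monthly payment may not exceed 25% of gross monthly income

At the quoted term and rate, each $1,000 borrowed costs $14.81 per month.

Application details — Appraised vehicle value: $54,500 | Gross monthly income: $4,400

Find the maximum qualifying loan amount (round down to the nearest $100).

Payment cap: 25% × $4,400 = $1,100/month.
At $14.81 per $1,000, that supports 1,100/14.81 × 1,000 ≈ $74,274 → $74,200.
LTV cap: 120% × $54,500 = $65,400 → $65,400.
Binding constraint: loan-to-value.

$65,400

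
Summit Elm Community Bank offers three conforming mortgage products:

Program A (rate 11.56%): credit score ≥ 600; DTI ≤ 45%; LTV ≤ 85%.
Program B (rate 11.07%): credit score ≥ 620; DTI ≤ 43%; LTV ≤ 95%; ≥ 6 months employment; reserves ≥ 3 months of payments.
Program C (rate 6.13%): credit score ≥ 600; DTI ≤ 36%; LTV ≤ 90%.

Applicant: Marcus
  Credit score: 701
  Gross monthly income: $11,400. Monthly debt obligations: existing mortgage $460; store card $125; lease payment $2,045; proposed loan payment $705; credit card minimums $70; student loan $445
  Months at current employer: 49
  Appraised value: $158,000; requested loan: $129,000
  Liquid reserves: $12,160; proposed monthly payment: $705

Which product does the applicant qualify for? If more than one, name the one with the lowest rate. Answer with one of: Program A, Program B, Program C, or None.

Program C

Total debts = (460 + 125 + 2,045 + 705 + 70 + 445) = 3,850; DTI = 3,850/11,400 = 33.8%.
LTV = 129,000/158,000 = 81.6%.
Reserves = 12,160/705 = 17.2 months.
Program A: score 701 ≥ 600; DTI 33.8% ≤ 45%; LTV 81.6% ≤ 85% → qualifies.
Program B: score 701 ≥ 620; DTI 33.8% ≤ 43%; LTV 81.6% ≤ 95%; employment 49 ≥ 6 mo; reserves 17.2 ≥ 3 mo → qualifies.
Program C: score 701 ≥ 600; DTI 33.8% ≤ 36%; LTV 81.6% ≤ 90% → qualifies.
Qualifying: Program A, Program B, Program C. Lowest rate is 6.13% → Program C.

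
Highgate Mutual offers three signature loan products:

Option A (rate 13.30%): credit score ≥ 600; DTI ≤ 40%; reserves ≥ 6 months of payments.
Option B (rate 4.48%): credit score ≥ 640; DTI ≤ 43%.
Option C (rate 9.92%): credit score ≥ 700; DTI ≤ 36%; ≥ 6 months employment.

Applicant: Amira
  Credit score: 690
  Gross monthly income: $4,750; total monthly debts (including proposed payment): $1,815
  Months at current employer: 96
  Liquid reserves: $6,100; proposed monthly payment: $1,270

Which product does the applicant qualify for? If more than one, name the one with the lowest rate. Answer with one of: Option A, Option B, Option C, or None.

Option B

DTI = 1,815/4,750 = 38.2%.
Reserves = 6,100/1,270 = 4.8 months.
Option A: score 690 ≥ 600; DTI 38.2% ≤ 40%; reserves 4.8 < 6 mo → does not qualify.
Option B: score 690 ≥ 640; DTI 38.2% ≤ 43% → qualifies.
Option C: score 690 < 700; DTI 38.2% > 36%; employment 96 ≥ 6 mo → does not qualify.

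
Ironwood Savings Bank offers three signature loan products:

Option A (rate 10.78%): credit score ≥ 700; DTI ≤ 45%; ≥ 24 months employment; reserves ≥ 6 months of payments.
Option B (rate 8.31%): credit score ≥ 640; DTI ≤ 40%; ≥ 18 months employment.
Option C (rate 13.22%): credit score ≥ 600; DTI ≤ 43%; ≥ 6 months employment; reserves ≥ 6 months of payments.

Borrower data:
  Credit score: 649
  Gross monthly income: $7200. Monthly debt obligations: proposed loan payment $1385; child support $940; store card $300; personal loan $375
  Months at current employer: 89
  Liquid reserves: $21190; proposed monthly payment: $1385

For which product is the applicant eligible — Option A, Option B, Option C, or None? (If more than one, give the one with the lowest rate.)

Total debts = (1,385 + 940 + 300 + 375) = 3,000; DTI = 3,000/7,200 = 41.7%.
Reserves = 21,190/1,385 = 15.3 months.
Option A: score 649 < 700; DTI 41.7% ≤ 45%; employment 89 ≥ 24 mo; reserves 15.3 ≥ 6 mo → does not qualify.
Option B: score 649 ≥ 640; DTI 41.7% > 40%; employment 89 ≥ 18 mo → does not qualify.
Option C: score 649 ≥ 600; DTI 41.7% ≤ 43%; employment 89 ≥ 6 mo; reserves 15.3 ≥ 6 mo → qualifies.

Option C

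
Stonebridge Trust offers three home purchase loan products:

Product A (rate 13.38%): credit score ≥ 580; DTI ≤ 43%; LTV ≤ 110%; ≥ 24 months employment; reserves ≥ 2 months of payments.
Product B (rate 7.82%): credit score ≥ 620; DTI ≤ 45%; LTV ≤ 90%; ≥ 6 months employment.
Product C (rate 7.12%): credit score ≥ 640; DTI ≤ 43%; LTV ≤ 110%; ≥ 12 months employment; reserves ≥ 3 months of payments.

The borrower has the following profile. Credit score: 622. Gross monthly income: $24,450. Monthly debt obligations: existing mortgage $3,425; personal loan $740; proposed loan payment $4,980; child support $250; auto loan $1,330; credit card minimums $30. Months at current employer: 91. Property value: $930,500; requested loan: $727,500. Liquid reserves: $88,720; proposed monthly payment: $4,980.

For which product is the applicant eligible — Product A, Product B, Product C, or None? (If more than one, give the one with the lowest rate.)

Total debts = (3,425 + 740 + 4,980 + 250 + 1,330 + 30) = 10,755; DTI = 10,755/24,450 = 44%.
LTV = 727,500/930,500 = 78.2%.
Reserves = 88,720/4,980 = 17.8 months.
Product A: score 622 ≥ 580; DTI 44% > 43%; LTV 78.2% ≤ 110%; employment 91 ≥ 24 mo; reserves 17.8 ≥ 2 mo → does not qualify.
Product B: score 622 ≥ 620; DTI 44% ≤ 45%; LTV 78.2% ≤ 90%; employment 91 ≥ 6 mo → qualifies.
Product C: score 622 < 640; DTI 44% > 43%; LTV 78.2% ≤ 110%; employment 91 ≥ 12 mo; reserves 17.8 ≥ 3 mo → does not qualify.

Product B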